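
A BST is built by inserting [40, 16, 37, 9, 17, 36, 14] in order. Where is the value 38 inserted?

Starting tree (level order): [40, 16, None, 9, 37, None, 14, 17, None, None, None, None, 36]
Insertion path: 40 -> 16 -> 37
Result: insert 38 as right child of 37
Final tree (level order): [40, 16, None, 9, 37, None, 14, 17, 38, None, None, None, 36]


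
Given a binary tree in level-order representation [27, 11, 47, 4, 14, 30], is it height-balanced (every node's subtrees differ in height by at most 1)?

Tree (level-order array): [27, 11, 47, 4, 14, 30]
Definition: a tree is height-balanced if, at every node, |h(left) - h(right)| <= 1 (empty subtree has height -1).
Bottom-up per-node check:
  node 4: h_left=-1, h_right=-1, diff=0 [OK], height=0
  node 14: h_left=-1, h_right=-1, diff=0 [OK], height=0
  node 11: h_left=0, h_right=0, diff=0 [OK], height=1
  node 30: h_left=-1, h_right=-1, diff=0 [OK], height=0
  node 47: h_left=0, h_right=-1, diff=1 [OK], height=1
  node 27: h_left=1, h_right=1, diff=0 [OK], height=2
All nodes satisfy the balance condition.
Result: Balanced


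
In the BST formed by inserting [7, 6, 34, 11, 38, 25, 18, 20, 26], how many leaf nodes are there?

Tree built from: [7, 6, 34, 11, 38, 25, 18, 20, 26]
Tree (level-order array): [7, 6, 34, None, None, 11, 38, None, 25, None, None, 18, 26, None, 20]
Rule: A leaf has 0 children.
Per-node child counts:
  node 7: 2 child(ren)
  node 6: 0 child(ren)
  node 34: 2 child(ren)
  node 11: 1 child(ren)
  node 25: 2 child(ren)
  node 18: 1 child(ren)
  node 20: 0 child(ren)
  node 26: 0 child(ren)
  node 38: 0 child(ren)
Matching nodes: [6, 20, 26, 38]
Count of leaf nodes: 4


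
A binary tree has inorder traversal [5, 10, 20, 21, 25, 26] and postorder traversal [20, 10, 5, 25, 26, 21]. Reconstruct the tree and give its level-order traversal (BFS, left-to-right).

Inorder:   [5, 10, 20, 21, 25, 26]
Postorder: [20, 10, 5, 25, 26, 21]
Algorithm: postorder visits root last, so walk postorder right-to-left;
each value is the root of the current inorder slice — split it at that
value, recurse on the right subtree first, then the left.
Recursive splits:
  root=21; inorder splits into left=[5, 10, 20], right=[25, 26]
  root=26; inorder splits into left=[25], right=[]
  root=25; inorder splits into left=[], right=[]
  root=5; inorder splits into left=[], right=[10, 20]
  root=10; inorder splits into left=[], right=[20]
  root=20; inorder splits into left=[], right=[]
Reconstructed level-order: [21, 5, 26, 10, 25, 20]


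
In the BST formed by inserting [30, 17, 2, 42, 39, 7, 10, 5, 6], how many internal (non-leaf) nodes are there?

Tree built from: [30, 17, 2, 42, 39, 7, 10, 5, 6]
Tree (level-order array): [30, 17, 42, 2, None, 39, None, None, 7, None, None, 5, 10, None, 6]
Rule: An internal node has at least one child.
Per-node child counts:
  node 30: 2 child(ren)
  node 17: 1 child(ren)
  node 2: 1 child(ren)
  node 7: 2 child(ren)
  node 5: 1 child(ren)
  node 6: 0 child(ren)
  node 10: 0 child(ren)
  node 42: 1 child(ren)
  node 39: 0 child(ren)
Matching nodes: [30, 17, 2, 7, 5, 42]
Count of internal (non-leaf) nodes: 6


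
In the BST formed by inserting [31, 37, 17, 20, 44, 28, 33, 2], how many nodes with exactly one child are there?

Tree built from: [31, 37, 17, 20, 44, 28, 33, 2]
Tree (level-order array): [31, 17, 37, 2, 20, 33, 44, None, None, None, 28]
Rule: These are nodes with exactly 1 non-null child.
Per-node child counts:
  node 31: 2 child(ren)
  node 17: 2 child(ren)
  node 2: 0 child(ren)
  node 20: 1 child(ren)
  node 28: 0 child(ren)
  node 37: 2 child(ren)
  node 33: 0 child(ren)
  node 44: 0 child(ren)
Matching nodes: [20]
Count of nodes with exactly one child: 1


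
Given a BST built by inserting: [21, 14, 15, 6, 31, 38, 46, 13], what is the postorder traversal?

Tree insertion order: [21, 14, 15, 6, 31, 38, 46, 13]
Tree (level-order array): [21, 14, 31, 6, 15, None, 38, None, 13, None, None, None, 46]
Postorder traversal: [13, 6, 15, 14, 46, 38, 31, 21]


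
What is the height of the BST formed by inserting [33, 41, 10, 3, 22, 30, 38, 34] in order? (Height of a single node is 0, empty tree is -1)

Insertion order: [33, 41, 10, 3, 22, 30, 38, 34]
Tree (level-order array): [33, 10, 41, 3, 22, 38, None, None, None, None, 30, 34]
Compute height bottom-up (empty subtree = -1):
  height(3) = 1 + max(-1, -1) = 0
  height(30) = 1 + max(-1, -1) = 0
  height(22) = 1 + max(-1, 0) = 1
  height(10) = 1 + max(0, 1) = 2
  height(34) = 1 + max(-1, -1) = 0
  height(38) = 1 + max(0, -1) = 1
  height(41) = 1 + max(1, -1) = 2
  height(33) = 1 + max(2, 2) = 3
Height = 3


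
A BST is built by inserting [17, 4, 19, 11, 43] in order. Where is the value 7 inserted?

Starting tree (level order): [17, 4, 19, None, 11, None, 43]
Insertion path: 17 -> 4 -> 11
Result: insert 7 as left child of 11
Final tree (level order): [17, 4, 19, None, 11, None, 43, 7]


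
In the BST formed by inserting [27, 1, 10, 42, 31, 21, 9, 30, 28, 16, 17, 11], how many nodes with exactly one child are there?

Tree built from: [27, 1, 10, 42, 31, 21, 9, 30, 28, 16, 17, 11]
Tree (level-order array): [27, 1, 42, None, 10, 31, None, 9, 21, 30, None, None, None, 16, None, 28, None, 11, 17]
Rule: These are nodes with exactly 1 non-null child.
Per-node child counts:
  node 27: 2 child(ren)
  node 1: 1 child(ren)
  node 10: 2 child(ren)
  node 9: 0 child(ren)
  node 21: 1 child(ren)
  node 16: 2 child(ren)
  node 11: 0 child(ren)
  node 17: 0 child(ren)
  node 42: 1 child(ren)
  node 31: 1 child(ren)
  node 30: 1 child(ren)
  node 28: 0 child(ren)
Matching nodes: [1, 21, 42, 31, 30]
Count of nodes with exactly one child: 5


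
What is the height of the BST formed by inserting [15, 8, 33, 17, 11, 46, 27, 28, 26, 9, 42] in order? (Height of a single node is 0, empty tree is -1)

Insertion order: [15, 8, 33, 17, 11, 46, 27, 28, 26, 9, 42]
Tree (level-order array): [15, 8, 33, None, 11, 17, 46, 9, None, None, 27, 42, None, None, None, 26, 28]
Compute height bottom-up (empty subtree = -1):
  height(9) = 1 + max(-1, -1) = 0
  height(11) = 1 + max(0, -1) = 1
  height(8) = 1 + max(-1, 1) = 2
  height(26) = 1 + max(-1, -1) = 0
  height(28) = 1 + max(-1, -1) = 0
  height(27) = 1 + max(0, 0) = 1
  height(17) = 1 + max(-1, 1) = 2
  height(42) = 1 + max(-1, -1) = 0
  height(46) = 1 + max(0, -1) = 1
  height(33) = 1 + max(2, 1) = 3
  height(15) = 1 + max(2, 3) = 4
Height = 4


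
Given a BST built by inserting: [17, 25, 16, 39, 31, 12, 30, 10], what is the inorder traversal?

Tree insertion order: [17, 25, 16, 39, 31, 12, 30, 10]
Tree (level-order array): [17, 16, 25, 12, None, None, 39, 10, None, 31, None, None, None, 30]
Inorder traversal: [10, 12, 16, 17, 25, 30, 31, 39]


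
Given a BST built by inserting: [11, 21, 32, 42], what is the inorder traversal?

Tree insertion order: [11, 21, 32, 42]
Tree (level-order array): [11, None, 21, None, 32, None, 42]
Inorder traversal: [11, 21, 32, 42]


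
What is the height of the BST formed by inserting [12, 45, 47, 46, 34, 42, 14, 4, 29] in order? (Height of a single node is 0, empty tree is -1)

Insertion order: [12, 45, 47, 46, 34, 42, 14, 4, 29]
Tree (level-order array): [12, 4, 45, None, None, 34, 47, 14, 42, 46, None, None, 29]
Compute height bottom-up (empty subtree = -1):
  height(4) = 1 + max(-1, -1) = 0
  height(29) = 1 + max(-1, -1) = 0
  height(14) = 1 + max(-1, 0) = 1
  height(42) = 1 + max(-1, -1) = 0
  height(34) = 1 + max(1, 0) = 2
  height(46) = 1 + max(-1, -1) = 0
  height(47) = 1 + max(0, -1) = 1
  height(45) = 1 + max(2, 1) = 3
  height(12) = 1 + max(0, 3) = 4
Height = 4


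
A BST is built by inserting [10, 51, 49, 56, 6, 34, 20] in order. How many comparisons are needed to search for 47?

Search path for 47: 10 -> 51 -> 49 -> 34
Found: False
Comparisons: 4


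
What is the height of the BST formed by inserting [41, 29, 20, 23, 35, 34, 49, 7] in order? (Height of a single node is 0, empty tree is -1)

Insertion order: [41, 29, 20, 23, 35, 34, 49, 7]
Tree (level-order array): [41, 29, 49, 20, 35, None, None, 7, 23, 34]
Compute height bottom-up (empty subtree = -1):
  height(7) = 1 + max(-1, -1) = 0
  height(23) = 1 + max(-1, -1) = 0
  height(20) = 1 + max(0, 0) = 1
  height(34) = 1 + max(-1, -1) = 0
  height(35) = 1 + max(0, -1) = 1
  height(29) = 1 + max(1, 1) = 2
  height(49) = 1 + max(-1, -1) = 0
  height(41) = 1 + max(2, 0) = 3
Height = 3


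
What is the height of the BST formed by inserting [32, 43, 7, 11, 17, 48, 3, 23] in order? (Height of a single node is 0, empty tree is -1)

Insertion order: [32, 43, 7, 11, 17, 48, 3, 23]
Tree (level-order array): [32, 7, 43, 3, 11, None, 48, None, None, None, 17, None, None, None, 23]
Compute height bottom-up (empty subtree = -1):
  height(3) = 1 + max(-1, -1) = 0
  height(23) = 1 + max(-1, -1) = 0
  height(17) = 1 + max(-1, 0) = 1
  height(11) = 1 + max(-1, 1) = 2
  height(7) = 1 + max(0, 2) = 3
  height(48) = 1 + max(-1, -1) = 0
  height(43) = 1 + max(-1, 0) = 1
  height(32) = 1 + max(3, 1) = 4
Height = 4


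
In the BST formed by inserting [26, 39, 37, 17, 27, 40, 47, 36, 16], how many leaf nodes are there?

Tree built from: [26, 39, 37, 17, 27, 40, 47, 36, 16]
Tree (level-order array): [26, 17, 39, 16, None, 37, 40, None, None, 27, None, None, 47, None, 36]
Rule: A leaf has 0 children.
Per-node child counts:
  node 26: 2 child(ren)
  node 17: 1 child(ren)
  node 16: 0 child(ren)
  node 39: 2 child(ren)
  node 37: 1 child(ren)
  node 27: 1 child(ren)
  node 36: 0 child(ren)
  node 40: 1 child(ren)
  node 47: 0 child(ren)
Matching nodes: [16, 36, 47]
Count of leaf nodes: 3


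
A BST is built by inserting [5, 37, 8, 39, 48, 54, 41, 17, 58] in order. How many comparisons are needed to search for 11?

Search path for 11: 5 -> 37 -> 8 -> 17
Found: False
Comparisons: 4


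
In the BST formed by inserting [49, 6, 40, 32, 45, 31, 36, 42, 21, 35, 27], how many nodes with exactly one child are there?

Tree built from: [49, 6, 40, 32, 45, 31, 36, 42, 21, 35, 27]
Tree (level-order array): [49, 6, None, None, 40, 32, 45, 31, 36, 42, None, 21, None, 35, None, None, None, None, 27]
Rule: These are nodes with exactly 1 non-null child.
Per-node child counts:
  node 49: 1 child(ren)
  node 6: 1 child(ren)
  node 40: 2 child(ren)
  node 32: 2 child(ren)
  node 31: 1 child(ren)
  node 21: 1 child(ren)
  node 27: 0 child(ren)
  node 36: 1 child(ren)
  node 35: 0 child(ren)
  node 45: 1 child(ren)
  node 42: 0 child(ren)
Matching nodes: [49, 6, 31, 21, 36, 45]
Count of nodes with exactly one child: 6


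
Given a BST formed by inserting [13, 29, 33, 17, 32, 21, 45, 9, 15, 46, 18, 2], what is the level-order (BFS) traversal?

Tree insertion order: [13, 29, 33, 17, 32, 21, 45, 9, 15, 46, 18, 2]
Tree (level-order array): [13, 9, 29, 2, None, 17, 33, None, None, 15, 21, 32, 45, None, None, 18, None, None, None, None, 46]
BFS from the root, enqueuing left then right child of each popped node:
  queue [13] -> pop 13, enqueue [9, 29], visited so far: [13]
  queue [9, 29] -> pop 9, enqueue [2], visited so far: [13, 9]
  queue [29, 2] -> pop 29, enqueue [17, 33], visited so far: [13, 9, 29]
  queue [2, 17, 33] -> pop 2, enqueue [none], visited so far: [13, 9, 29, 2]
  queue [17, 33] -> pop 17, enqueue [15, 21], visited so far: [13, 9, 29, 2, 17]
  queue [33, 15, 21] -> pop 33, enqueue [32, 45], visited so far: [13, 9, 29, 2, 17, 33]
  queue [15, 21, 32, 45] -> pop 15, enqueue [none], visited so far: [13, 9, 29, 2, 17, 33, 15]
  queue [21, 32, 45] -> pop 21, enqueue [18], visited so far: [13, 9, 29, 2, 17, 33, 15, 21]
  queue [32, 45, 18] -> pop 32, enqueue [none], visited so far: [13, 9, 29, 2, 17, 33, 15, 21, 32]
  queue [45, 18] -> pop 45, enqueue [46], visited so far: [13, 9, 29, 2, 17, 33, 15, 21, 32, 45]
  queue [18, 46] -> pop 18, enqueue [none], visited so far: [13, 9, 29, 2, 17, 33, 15, 21, 32, 45, 18]
  queue [46] -> pop 46, enqueue [none], visited so far: [13, 9, 29, 2, 17, 33, 15, 21, 32, 45, 18, 46]
Result: [13, 9, 29, 2, 17, 33, 15, 21, 32, 45, 18, 46]


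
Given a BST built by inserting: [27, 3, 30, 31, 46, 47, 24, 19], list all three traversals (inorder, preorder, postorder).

Tree insertion order: [27, 3, 30, 31, 46, 47, 24, 19]
Tree (level-order array): [27, 3, 30, None, 24, None, 31, 19, None, None, 46, None, None, None, 47]
Inorder (L, root, R): [3, 19, 24, 27, 30, 31, 46, 47]
Preorder (root, L, R): [27, 3, 24, 19, 30, 31, 46, 47]
Postorder (L, R, root): [19, 24, 3, 47, 46, 31, 30, 27]


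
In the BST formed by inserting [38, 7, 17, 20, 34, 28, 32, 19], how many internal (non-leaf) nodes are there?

Tree built from: [38, 7, 17, 20, 34, 28, 32, 19]
Tree (level-order array): [38, 7, None, None, 17, None, 20, 19, 34, None, None, 28, None, None, 32]
Rule: An internal node has at least one child.
Per-node child counts:
  node 38: 1 child(ren)
  node 7: 1 child(ren)
  node 17: 1 child(ren)
  node 20: 2 child(ren)
  node 19: 0 child(ren)
  node 34: 1 child(ren)
  node 28: 1 child(ren)
  node 32: 0 child(ren)
Matching nodes: [38, 7, 17, 20, 34, 28]
Count of internal (non-leaf) nodes: 6


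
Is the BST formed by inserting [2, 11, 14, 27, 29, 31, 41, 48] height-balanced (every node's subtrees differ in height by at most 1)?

Tree (level-order array): [2, None, 11, None, 14, None, 27, None, 29, None, 31, None, 41, None, 48]
Definition: a tree is height-balanced if, at every node, |h(left) - h(right)| <= 1 (empty subtree has height -1).
Bottom-up per-node check:
  node 48: h_left=-1, h_right=-1, diff=0 [OK], height=0
  node 41: h_left=-1, h_right=0, diff=1 [OK], height=1
  node 31: h_left=-1, h_right=1, diff=2 [FAIL (|-1-1|=2 > 1)], height=2
  node 29: h_left=-1, h_right=2, diff=3 [FAIL (|-1-2|=3 > 1)], height=3
  node 27: h_left=-1, h_right=3, diff=4 [FAIL (|-1-3|=4 > 1)], height=4
  node 14: h_left=-1, h_right=4, diff=5 [FAIL (|-1-4|=5 > 1)], height=5
  node 11: h_left=-1, h_right=5, diff=6 [FAIL (|-1-5|=6 > 1)], height=6
  node 2: h_left=-1, h_right=6, diff=7 [FAIL (|-1-6|=7 > 1)], height=7
Node 31 violates the condition: |-1 - 1| = 2 > 1.
Result: Not balanced


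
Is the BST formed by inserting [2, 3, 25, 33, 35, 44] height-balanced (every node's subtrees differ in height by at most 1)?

Tree (level-order array): [2, None, 3, None, 25, None, 33, None, 35, None, 44]
Definition: a tree is height-balanced if, at every node, |h(left) - h(right)| <= 1 (empty subtree has height -1).
Bottom-up per-node check:
  node 44: h_left=-1, h_right=-1, diff=0 [OK], height=0
  node 35: h_left=-1, h_right=0, diff=1 [OK], height=1
  node 33: h_left=-1, h_right=1, diff=2 [FAIL (|-1-1|=2 > 1)], height=2
  node 25: h_left=-1, h_right=2, diff=3 [FAIL (|-1-2|=3 > 1)], height=3
  node 3: h_left=-1, h_right=3, diff=4 [FAIL (|-1-3|=4 > 1)], height=4
  node 2: h_left=-1, h_right=4, diff=5 [FAIL (|-1-4|=5 > 1)], height=5
Node 33 violates the condition: |-1 - 1| = 2 > 1.
Result: Not balanced


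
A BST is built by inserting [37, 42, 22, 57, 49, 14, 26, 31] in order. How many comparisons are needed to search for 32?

Search path for 32: 37 -> 22 -> 26 -> 31
Found: False
Comparisons: 4


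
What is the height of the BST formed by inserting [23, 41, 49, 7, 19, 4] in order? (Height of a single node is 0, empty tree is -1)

Insertion order: [23, 41, 49, 7, 19, 4]
Tree (level-order array): [23, 7, 41, 4, 19, None, 49]
Compute height bottom-up (empty subtree = -1):
  height(4) = 1 + max(-1, -1) = 0
  height(19) = 1 + max(-1, -1) = 0
  height(7) = 1 + max(0, 0) = 1
  height(49) = 1 + max(-1, -1) = 0
  height(41) = 1 + max(-1, 0) = 1
  height(23) = 1 + max(1, 1) = 2
Height = 2


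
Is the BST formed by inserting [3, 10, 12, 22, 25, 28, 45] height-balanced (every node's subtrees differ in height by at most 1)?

Tree (level-order array): [3, None, 10, None, 12, None, 22, None, 25, None, 28, None, 45]
Definition: a tree is height-balanced if, at every node, |h(left) - h(right)| <= 1 (empty subtree has height -1).
Bottom-up per-node check:
  node 45: h_left=-1, h_right=-1, diff=0 [OK], height=0
  node 28: h_left=-1, h_right=0, diff=1 [OK], height=1
  node 25: h_left=-1, h_right=1, diff=2 [FAIL (|-1-1|=2 > 1)], height=2
  node 22: h_left=-1, h_right=2, diff=3 [FAIL (|-1-2|=3 > 1)], height=3
  node 12: h_left=-1, h_right=3, diff=4 [FAIL (|-1-3|=4 > 1)], height=4
  node 10: h_left=-1, h_right=4, diff=5 [FAIL (|-1-4|=5 > 1)], height=5
  node 3: h_left=-1, h_right=5, diff=6 [FAIL (|-1-5|=6 > 1)], height=6
Node 25 violates the condition: |-1 - 1| = 2 > 1.
Result: Not balanced


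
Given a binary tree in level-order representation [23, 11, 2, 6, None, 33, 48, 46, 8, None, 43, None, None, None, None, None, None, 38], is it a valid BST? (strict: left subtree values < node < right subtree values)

Level-order array: [23, 11, 2, 6, None, 33, 48, 46, 8, None, 43, None, None, None, None, None, None, 38]
Validate using subtree bounds (lo, hi): at each node, require lo < value < hi,
then recurse left with hi=value and right with lo=value.
Preorder trace (stopping at first violation):
  at node 23 with bounds (-inf, +inf): OK
  at node 11 with bounds (-inf, 23): OK
  at node 6 with bounds (-inf, 11): OK
  at node 46 with bounds (-inf, 6): VIOLATION
Node 46 violates its bound: not (-inf < 46 < 6).
Result: Not a valid BST


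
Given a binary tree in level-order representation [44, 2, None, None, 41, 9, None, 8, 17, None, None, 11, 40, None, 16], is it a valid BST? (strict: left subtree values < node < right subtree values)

Level-order array: [44, 2, None, None, 41, 9, None, 8, 17, None, None, 11, 40, None, 16]
Validate using subtree bounds (lo, hi): at each node, require lo < value < hi,
then recurse left with hi=value and right with lo=value.
Preorder trace (stopping at first violation):
  at node 44 with bounds (-inf, +inf): OK
  at node 2 with bounds (-inf, 44): OK
  at node 41 with bounds (2, 44): OK
  at node 9 with bounds (2, 41): OK
  at node 8 with bounds (2, 9): OK
  at node 17 with bounds (9, 41): OK
  at node 11 with bounds (9, 17): OK
  at node 16 with bounds (11, 17): OK
  at node 40 with bounds (17, 41): OK
No violation found at any node.
Result: Valid BST


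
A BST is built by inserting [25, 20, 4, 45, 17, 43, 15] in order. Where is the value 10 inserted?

Starting tree (level order): [25, 20, 45, 4, None, 43, None, None, 17, None, None, 15]
Insertion path: 25 -> 20 -> 4 -> 17 -> 15
Result: insert 10 as left child of 15
Final tree (level order): [25, 20, 45, 4, None, 43, None, None, 17, None, None, 15, None, 10]


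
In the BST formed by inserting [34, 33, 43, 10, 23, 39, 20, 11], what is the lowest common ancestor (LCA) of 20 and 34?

Tree insertion order: [34, 33, 43, 10, 23, 39, 20, 11]
Tree (level-order array): [34, 33, 43, 10, None, 39, None, None, 23, None, None, 20, None, 11]
In a BST, the LCA of p=20, q=34 is the first node v on the
root-to-leaf path with p <= v <= q (go left if both < v, right if both > v).
Walk from root:
  at 34: 20 <= 34 <= 34, this is the LCA
LCA = 34


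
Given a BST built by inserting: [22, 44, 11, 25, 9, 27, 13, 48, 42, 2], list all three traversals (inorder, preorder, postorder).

Tree insertion order: [22, 44, 11, 25, 9, 27, 13, 48, 42, 2]
Tree (level-order array): [22, 11, 44, 9, 13, 25, 48, 2, None, None, None, None, 27, None, None, None, None, None, 42]
Inorder (L, root, R): [2, 9, 11, 13, 22, 25, 27, 42, 44, 48]
Preorder (root, L, R): [22, 11, 9, 2, 13, 44, 25, 27, 42, 48]
Postorder (L, R, root): [2, 9, 13, 11, 42, 27, 25, 48, 44, 22]


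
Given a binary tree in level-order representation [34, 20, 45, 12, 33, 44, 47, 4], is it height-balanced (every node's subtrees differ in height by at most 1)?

Tree (level-order array): [34, 20, 45, 12, 33, 44, 47, 4]
Definition: a tree is height-balanced if, at every node, |h(left) - h(right)| <= 1 (empty subtree has height -1).
Bottom-up per-node check:
  node 4: h_left=-1, h_right=-1, diff=0 [OK], height=0
  node 12: h_left=0, h_right=-1, diff=1 [OK], height=1
  node 33: h_left=-1, h_right=-1, diff=0 [OK], height=0
  node 20: h_left=1, h_right=0, diff=1 [OK], height=2
  node 44: h_left=-1, h_right=-1, diff=0 [OK], height=0
  node 47: h_left=-1, h_right=-1, diff=0 [OK], height=0
  node 45: h_left=0, h_right=0, diff=0 [OK], height=1
  node 34: h_left=2, h_right=1, diff=1 [OK], height=3
All nodes satisfy the balance condition.
Result: Balanced


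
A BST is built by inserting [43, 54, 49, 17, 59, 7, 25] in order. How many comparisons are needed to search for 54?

Search path for 54: 43 -> 54
Found: True
Comparisons: 2


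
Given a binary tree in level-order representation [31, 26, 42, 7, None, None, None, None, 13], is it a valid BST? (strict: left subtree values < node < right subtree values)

Level-order array: [31, 26, 42, 7, None, None, None, None, 13]
Validate using subtree bounds (lo, hi): at each node, require lo < value < hi,
then recurse left with hi=value and right with lo=value.
Preorder trace (stopping at first violation):
  at node 31 with bounds (-inf, +inf): OK
  at node 26 with bounds (-inf, 31): OK
  at node 7 with bounds (-inf, 26): OK
  at node 13 with bounds (7, 26): OK
  at node 42 with bounds (31, +inf): OK
No violation found at any node.
Result: Valid BST


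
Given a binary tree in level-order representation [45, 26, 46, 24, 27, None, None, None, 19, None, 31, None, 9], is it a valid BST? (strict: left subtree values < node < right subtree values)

Level-order array: [45, 26, 46, 24, 27, None, None, None, 19, None, 31, None, 9]
Validate using subtree bounds (lo, hi): at each node, require lo < value < hi,
then recurse left with hi=value and right with lo=value.
Preorder trace (stopping at first violation):
  at node 45 with bounds (-inf, +inf): OK
  at node 26 with bounds (-inf, 45): OK
  at node 24 with bounds (-inf, 26): OK
  at node 19 with bounds (24, 26): VIOLATION
Node 19 violates its bound: not (24 < 19 < 26).
Result: Not a valid BST


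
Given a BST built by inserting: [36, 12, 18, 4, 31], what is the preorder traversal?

Tree insertion order: [36, 12, 18, 4, 31]
Tree (level-order array): [36, 12, None, 4, 18, None, None, None, 31]
Preorder traversal: [36, 12, 4, 18, 31]


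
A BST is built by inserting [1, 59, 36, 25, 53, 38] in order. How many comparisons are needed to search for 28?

Search path for 28: 1 -> 59 -> 36 -> 25
Found: False
Comparisons: 4


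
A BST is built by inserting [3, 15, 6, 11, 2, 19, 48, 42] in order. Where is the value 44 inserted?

Starting tree (level order): [3, 2, 15, None, None, 6, 19, None, 11, None, 48, None, None, 42]
Insertion path: 3 -> 15 -> 19 -> 48 -> 42
Result: insert 44 as right child of 42
Final tree (level order): [3, 2, 15, None, None, 6, 19, None, 11, None, 48, None, None, 42, None, None, 44]


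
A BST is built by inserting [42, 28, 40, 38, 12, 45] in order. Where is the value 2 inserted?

Starting tree (level order): [42, 28, 45, 12, 40, None, None, None, None, 38]
Insertion path: 42 -> 28 -> 12
Result: insert 2 as left child of 12
Final tree (level order): [42, 28, 45, 12, 40, None, None, 2, None, 38]


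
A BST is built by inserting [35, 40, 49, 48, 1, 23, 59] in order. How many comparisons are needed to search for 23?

Search path for 23: 35 -> 1 -> 23
Found: True
Comparisons: 3


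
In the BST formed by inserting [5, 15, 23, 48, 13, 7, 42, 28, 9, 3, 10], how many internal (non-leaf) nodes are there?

Tree built from: [5, 15, 23, 48, 13, 7, 42, 28, 9, 3, 10]
Tree (level-order array): [5, 3, 15, None, None, 13, 23, 7, None, None, 48, None, 9, 42, None, None, 10, 28]
Rule: An internal node has at least one child.
Per-node child counts:
  node 5: 2 child(ren)
  node 3: 0 child(ren)
  node 15: 2 child(ren)
  node 13: 1 child(ren)
  node 7: 1 child(ren)
  node 9: 1 child(ren)
  node 10: 0 child(ren)
  node 23: 1 child(ren)
  node 48: 1 child(ren)
  node 42: 1 child(ren)
  node 28: 0 child(ren)
Matching nodes: [5, 15, 13, 7, 9, 23, 48, 42]
Count of internal (non-leaf) nodes: 8


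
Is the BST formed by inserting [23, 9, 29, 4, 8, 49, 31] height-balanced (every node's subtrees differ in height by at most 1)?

Tree (level-order array): [23, 9, 29, 4, None, None, 49, None, 8, 31]
Definition: a tree is height-balanced if, at every node, |h(left) - h(right)| <= 1 (empty subtree has height -1).
Bottom-up per-node check:
  node 8: h_left=-1, h_right=-1, diff=0 [OK], height=0
  node 4: h_left=-1, h_right=0, diff=1 [OK], height=1
  node 9: h_left=1, h_right=-1, diff=2 [FAIL (|1--1|=2 > 1)], height=2
  node 31: h_left=-1, h_right=-1, diff=0 [OK], height=0
  node 49: h_left=0, h_right=-1, diff=1 [OK], height=1
  node 29: h_left=-1, h_right=1, diff=2 [FAIL (|-1-1|=2 > 1)], height=2
  node 23: h_left=2, h_right=2, diff=0 [OK], height=3
Node 9 violates the condition: |1 - -1| = 2 > 1.
Result: Not balanced


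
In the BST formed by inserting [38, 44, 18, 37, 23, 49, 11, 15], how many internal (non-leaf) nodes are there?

Tree built from: [38, 44, 18, 37, 23, 49, 11, 15]
Tree (level-order array): [38, 18, 44, 11, 37, None, 49, None, 15, 23]
Rule: An internal node has at least one child.
Per-node child counts:
  node 38: 2 child(ren)
  node 18: 2 child(ren)
  node 11: 1 child(ren)
  node 15: 0 child(ren)
  node 37: 1 child(ren)
  node 23: 0 child(ren)
  node 44: 1 child(ren)
  node 49: 0 child(ren)
Matching nodes: [38, 18, 11, 37, 44]
Count of internal (non-leaf) nodes: 5


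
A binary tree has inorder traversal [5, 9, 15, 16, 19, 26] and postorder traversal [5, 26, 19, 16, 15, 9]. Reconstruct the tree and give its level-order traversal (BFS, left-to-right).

Inorder:   [5, 9, 15, 16, 19, 26]
Postorder: [5, 26, 19, 16, 15, 9]
Algorithm: postorder visits root last, so walk postorder right-to-left;
each value is the root of the current inorder slice — split it at that
value, recurse on the right subtree first, then the left.
Recursive splits:
  root=9; inorder splits into left=[5], right=[15, 16, 19, 26]
  root=15; inorder splits into left=[], right=[16, 19, 26]
  root=16; inorder splits into left=[], right=[19, 26]
  root=19; inorder splits into left=[], right=[26]
  root=26; inorder splits into left=[], right=[]
  root=5; inorder splits into left=[], right=[]
Reconstructed level-order: [9, 5, 15, 16, 19, 26]


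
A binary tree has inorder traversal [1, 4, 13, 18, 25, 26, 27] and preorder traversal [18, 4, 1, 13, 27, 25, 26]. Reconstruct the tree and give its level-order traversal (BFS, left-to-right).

Inorder:  [1, 4, 13, 18, 25, 26, 27]
Preorder: [18, 4, 1, 13, 27, 25, 26]
Algorithm: preorder visits root first, so consume preorder in order;
for each root, split the current inorder slice at that value into
left-subtree inorder and right-subtree inorder, then recurse.
Recursive splits:
  root=18; inorder splits into left=[1, 4, 13], right=[25, 26, 27]
  root=4; inorder splits into left=[1], right=[13]
  root=1; inorder splits into left=[], right=[]
  root=13; inorder splits into left=[], right=[]
  root=27; inorder splits into left=[25, 26], right=[]
  root=25; inorder splits into left=[], right=[26]
  root=26; inorder splits into left=[], right=[]
Reconstructed level-order: [18, 4, 27, 1, 13, 25, 26]


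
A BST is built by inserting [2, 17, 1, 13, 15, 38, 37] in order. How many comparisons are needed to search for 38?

Search path for 38: 2 -> 17 -> 38
Found: True
Comparisons: 3


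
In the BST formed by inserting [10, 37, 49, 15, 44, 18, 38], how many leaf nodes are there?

Tree built from: [10, 37, 49, 15, 44, 18, 38]
Tree (level-order array): [10, None, 37, 15, 49, None, 18, 44, None, None, None, 38]
Rule: A leaf has 0 children.
Per-node child counts:
  node 10: 1 child(ren)
  node 37: 2 child(ren)
  node 15: 1 child(ren)
  node 18: 0 child(ren)
  node 49: 1 child(ren)
  node 44: 1 child(ren)
  node 38: 0 child(ren)
Matching nodes: [18, 38]
Count of leaf nodes: 2


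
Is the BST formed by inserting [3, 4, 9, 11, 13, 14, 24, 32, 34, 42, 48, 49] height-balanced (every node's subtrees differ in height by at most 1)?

Tree (level-order array): [3, None, 4, None, 9, None, 11, None, 13, None, 14, None, 24, None, 32, None, 34, None, 42, None, 48, None, 49]
Definition: a tree is height-balanced if, at every node, |h(left) - h(right)| <= 1 (empty subtree has height -1).
Bottom-up per-node check:
  node 49: h_left=-1, h_right=-1, diff=0 [OK], height=0
  node 48: h_left=-1, h_right=0, diff=1 [OK], height=1
  node 42: h_left=-1, h_right=1, diff=2 [FAIL (|-1-1|=2 > 1)], height=2
  node 34: h_left=-1, h_right=2, diff=3 [FAIL (|-1-2|=3 > 1)], height=3
  node 32: h_left=-1, h_right=3, diff=4 [FAIL (|-1-3|=4 > 1)], height=4
  node 24: h_left=-1, h_right=4, diff=5 [FAIL (|-1-4|=5 > 1)], height=5
  node 14: h_left=-1, h_right=5, diff=6 [FAIL (|-1-5|=6 > 1)], height=6
  node 13: h_left=-1, h_right=6, diff=7 [FAIL (|-1-6|=7 > 1)], height=7
  node 11: h_left=-1, h_right=7, diff=8 [FAIL (|-1-7|=8 > 1)], height=8
  node 9: h_left=-1, h_right=8, diff=9 [FAIL (|-1-8|=9 > 1)], height=9
  node 4: h_left=-1, h_right=9, diff=10 [FAIL (|-1-9|=10 > 1)], height=10
  node 3: h_left=-1, h_right=10, diff=11 [FAIL (|-1-10|=11 > 1)], height=11
Node 42 violates the condition: |-1 - 1| = 2 > 1.
Result: Not balanced


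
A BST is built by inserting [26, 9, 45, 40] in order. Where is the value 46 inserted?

Starting tree (level order): [26, 9, 45, None, None, 40]
Insertion path: 26 -> 45
Result: insert 46 as right child of 45
Final tree (level order): [26, 9, 45, None, None, 40, 46]


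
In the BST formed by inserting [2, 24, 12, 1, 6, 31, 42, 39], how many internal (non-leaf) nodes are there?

Tree built from: [2, 24, 12, 1, 6, 31, 42, 39]
Tree (level-order array): [2, 1, 24, None, None, 12, 31, 6, None, None, 42, None, None, 39]
Rule: An internal node has at least one child.
Per-node child counts:
  node 2: 2 child(ren)
  node 1: 0 child(ren)
  node 24: 2 child(ren)
  node 12: 1 child(ren)
  node 6: 0 child(ren)
  node 31: 1 child(ren)
  node 42: 1 child(ren)
  node 39: 0 child(ren)
Matching nodes: [2, 24, 12, 31, 42]
Count of internal (non-leaf) nodes: 5


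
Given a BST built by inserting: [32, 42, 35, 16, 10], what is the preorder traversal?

Tree insertion order: [32, 42, 35, 16, 10]
Tree (level-order array): [32, 16, 42, 10, None, 35]
Preorder traversal: [32, 16, 10, 42, 35]


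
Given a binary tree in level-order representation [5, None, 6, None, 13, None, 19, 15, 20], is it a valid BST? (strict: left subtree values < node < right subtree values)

Level-order array: [5, None, 6, None, 13, None, 19, 15, 20]
Validate using subtree bounds (lo, hi): at each node, require lo < value < hi,
then recurse left with hi=value and right with lo=value.
Preorder trace (stopping at first violation):
  at node 5 with bounds (-inf, +inf): OK
  at node 6 with bounds (5, +inf): OK
  at node 13 with bounds (6, +inf): OK
  at node 19 with bounds (13, +inf): OK
  at node 15 with bounds (13, 19): OK
  at node 20 with bounds (19, +inf): OK
No violation found at any node.
Result: Valid BST


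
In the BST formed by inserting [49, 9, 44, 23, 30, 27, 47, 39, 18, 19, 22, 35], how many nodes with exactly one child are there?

Tree built from: [49, 9, 44, 23, 30, 27, 47, 39, 18, 19, 22, 35]
Tree (level-order array): [49, 9, None, None, 44, 23, 47, 18, 30, None, None, None, 19, 27, 39, None, 22, None, None, 35]
Rule: These are nodes with exactly 1 non-null child.
Per-node child counts:
  node 49: 1 child(ren)
  node 9: 1 child(ren)
  node 44: 2 child(ren)
  node 23: 2 child(ren)
  node 18: 1 child(ren)
  node 19: 1 child(ren)
  node 22: 0 child(ren)
  node 30: 2 child(ren)
  node 27: 0 child(ren)
  node 39: 1 child(ren)
  node 35: 0 child(ren)
  node 47: 0 child(ren)
Matching nodes: [49, 9, 18, 19, 39]
Count of nodes with exactly one child: 5


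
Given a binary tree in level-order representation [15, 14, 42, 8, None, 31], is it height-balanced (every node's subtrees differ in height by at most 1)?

Tree (level-order array): [15, 14, 42, 8, None, 31]
Definition: a tree is height-balanced if, at every node, |h(left) - h(right)| <= 1 (empty subtree has height -1).
Bottom-up per-node check:
  node 8: h_left=-1, h_right=-1, diff=0 [OK], height=0
  node 14: h_left=0, h_right=-1, diff=1 [OK], height=1
  node 31: h_left=-1, h_right=-1, diff=0 [OK], height=0
  node 42: h_left=0, h_right=-1, diff=1 [OK], height=1
  node 15: h_left=1, h_right=1, diff=0 [OK], height=2
All nodes satisfy the balance condition.
Result: Balanced


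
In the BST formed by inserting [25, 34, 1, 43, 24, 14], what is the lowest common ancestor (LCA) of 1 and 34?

Tree insertion order: [25, 34, 1, 43, 24, 14]
Tree (level-order array): [25, 1, 34, None, 24, None, 43, 14]
In a BST, the LCA of p=1, q=34 is the first node v on the
root-to-leaf path with p <= v <= q (go left if both < v, right if both > v).
Walk from root:
  at 25: 1 <= 25 <= 34, this is the LCA
LCA = 25


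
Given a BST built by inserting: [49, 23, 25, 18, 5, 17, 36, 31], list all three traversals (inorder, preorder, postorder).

Tree insertion order: [49, 23, 25, 18, 5, 17, 36, 31]
Tree (level-order array): [49, 23, None, 18, 25, 5, None, None, 36, None, 17, 31]
Inorder (L, root, R): [5, 17, 18, 23, 25, 31, 36, 49]
Preorder (root, L, R): [49, 23, 18, 5, 17, 25, 36, 31]
Postorder (L, R, root): [17, 5, 18, 31, 36, 25, 23, 49]


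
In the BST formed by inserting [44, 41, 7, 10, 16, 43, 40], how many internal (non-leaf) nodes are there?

Tree built from: [44, 41, 7, 10, 16, 43, 40]
Tree (level-order array): [44, 41, None, 7, 43, None, 10, None, None, None, 16, None, 40]
Rule: An internal node has at least one child.
Per-node child counts:
  node 44: 1 child(ren)
  node 41: 2 child(ren)
  node 7: 1 child(ren)
  node 10: 1 child(ren)
  node 16: 1 child(ren)
  node 40: 0 child(ren)
  node 43: 0 child(ren)
Matching nodes: [44, 41, 7, 10, 16]
Count of internal (non-leaf) nodes: 5


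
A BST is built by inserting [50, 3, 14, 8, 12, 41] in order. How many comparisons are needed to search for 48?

Search path for 48: 50 -> 3 -> 14 -> 41
Found: False
Comparisons: 4


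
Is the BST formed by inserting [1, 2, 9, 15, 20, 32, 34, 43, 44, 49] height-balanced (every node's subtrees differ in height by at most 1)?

Tree (level-order array): [1, None, 2, None, 9, None, 15, None, 20, None, 32, None, 34, None, 43, None, 44, None, 49]
Definition: a tree is height-balanced if, at every node, |h(left) - h(right)| <= 1 (empty subtree has height -1).
Bottom-up per-node check:
  node 49: h_left=-1, h_right=-1, diff=0 [OK], height=0
  node 44: h_left=-1, h_right=0, diff=1 [OK], height=1
  node 43: h_left=-1, h_right=1, diff=2 [FAIL (|-1-1|=2 > 1)], height=2
  node 34: h_left=-1, h_right=2, diff=3 [FAIL (|-1-2|=3 > 1)], height=3
  node 32: h_left=-1, h_right=3, diff=4 [FAIL (|-1-3|=4 > 1)], height=4
  node 20: h_left=-1, h_right=4, diff=5 [FAIL (|-1-4|=5 > 1)], height=5
  node 15: h_left=-1, h_right=5, diff=6 [FAIL (|-1-5|=6 > 1)], height=6
  node 9: h_left=-1, h_right=6, diff=7 [FAIL (|-1-6|=7 > 1)], height=7
  node 2: h_left=-1, h_right=7, diff=8 [FAIL (|-1-7|=8 > 1)], height=8
  node 1: h_left=-1, h_right=8, diff=9 [FAIL (|-1-8|=9 > 1)], height=9
Node 43 violates the condition: |-1 - 1| = 2 > 1.
Result: Not balanced


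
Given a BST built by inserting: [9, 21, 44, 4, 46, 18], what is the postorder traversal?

Tree insertion order: [9, 21, 44, 4, 46, 18]
Tree (level-order array): [9, 4, 21, None, None, 18, 44, None, None, None, 46]
Postorder traversal: [4, 18, 46, 44, 21, 9]


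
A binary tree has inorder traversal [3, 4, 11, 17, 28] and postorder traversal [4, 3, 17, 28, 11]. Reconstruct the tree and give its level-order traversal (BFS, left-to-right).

Inorder:   [3, 4, 11, 17, 28]
Postorder: [4, 3, 17, 28, 11]
Algorithm: postorder visits root last, so walk postorder right-to-left;
each value is the root of the current inorder slice — split it at that
value, recurse on the right subtree first, then the left.
Recursive splits:
  root=11; inorder splits into left=[3, 4], right=[17, 28]
  root=28; inorder splits into left=[17], right=[]
  root=17; inorder splits into left=[], right=[]
  root=3; inorder splits into left=[], right=[4]
  root=4; inorder splits into left=[], right=[]
Reconstructed level-order: [11, 3, 28, 4, 17]


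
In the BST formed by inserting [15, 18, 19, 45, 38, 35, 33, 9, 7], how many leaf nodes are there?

Tree built from: [15, 18, 19, 45, 38, 35, 33, 9, 7]
Tree (level-order array): [15, 9, 18, 7, None, None, 19, None, None, None, 45, 38, None, 35, None, 33]
Rule: A leaf has 0 children.
Per-node child counts:
  node 15: 2 child(ren)
  node 9: 1 child(ren)
  node 7: 0 child(ren)
  node 18: 1 child(ren)
  node 19: 1 child(ren)
  node 45: 1 child(ren)
  node 38: 1 child(ren)
  node 35: 1 child(ren)
  node 33: 0 child(ren)
Matching nodes: [7, 33]
Count of leaf nodes: 2


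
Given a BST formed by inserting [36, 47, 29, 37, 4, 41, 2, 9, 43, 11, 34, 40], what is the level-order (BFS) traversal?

Tree insertion order: [36, 47, 29, 37, 4, 41, 2, 9, 43, 11, 34, 40]
Tree (level-order array): [36, 29, 47, 4, 34, 37, None, 2, 9, None, None, None, 41, None, None, None, 11, 40, 43]
BFS from the root, enqueuing left then right child of each popped node:
  queue [36] -> pop 36, enqueue [29, 47], visited so far: [36]
  queue [29, 47] -> pop 29, enqueue [4, 34], visited so far: [36, 29]
  queue [47, 4, 34] -> pop 47, enqueue [37], visited so far: [36, 29, 47]
  queue [4, 34, 37] -> pop 4, enqueue [2, 9], visited so far: [36, 29, 47, 4]
  queue [34, 37, 2, 9] -> pop 34, enqueue [none], visited so far: [36, 29, 47, 4, 34]
  queue [37, 2, 9] -> pop 37, enqueue [41], visited so far: [36, 29, 47, 4, 34, 37]
  queue [2, 9, 41] -> pop 2, enqueue [none], visited so far: [36, 29, 47, 4, 34, 37, 2]
  queue [9, 41] -> pop 9, enqueue [11], visited so far: [36, 29, 47, 4, 34, 37, 2, 9]
  queue [41, 11] -> pop 41, enqueue [40, 43], visited so far: [36, 29, 47, 4, 34, 37, 2, 9, 41]
  queue [11, 40, 43] -> pop 11, enqueue [none], visited so far: [36, 29, 47, 4, 34, 37, 2, 9, 41, 11]
  queue [40, 43] -> pop 40, enqueue [none], visited so far: [36, 29, 47, 4, 34, 37, 2, 9, 41, 11, 40]
  queue [43] -> pop 43, enqueue [none], visited so far: [36, 29, 47, 4, 34, 37, 2, 9, 41, 11, 40, 43]
Result: [36, 29, 47, 4, 34, 37, 2, 9, 41, 11, 40, 43]


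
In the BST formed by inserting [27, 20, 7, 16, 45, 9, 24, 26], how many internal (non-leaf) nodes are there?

Tree built from: [27, 20, 7, 16, 45, 9, 24, 26]
Tree (level-order array): [27, 20, 45, 7, 24, None, None, None, 16, None, 26, 9]
Rule: An internal node has at least one child.
Per-node child counts:
  node 27: 2 child(ren)
  node 20: 2 child(ren)
  node 7: 1 child(ren)
  node 16: 1 child(ren)
  node 9: 0 child(ren)
  node 24: 1 child(ren)
  node 26: 0 child(ren)
  node 45: 0 child(ren)
Matching nodes: [27, 20, 7, 16, 24]
Count of internal (non-leaf) nodes: 5


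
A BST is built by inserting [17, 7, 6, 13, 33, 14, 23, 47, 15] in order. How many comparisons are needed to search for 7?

Search path for 7: 17 -> 7
Found: True
Comparisons: 2


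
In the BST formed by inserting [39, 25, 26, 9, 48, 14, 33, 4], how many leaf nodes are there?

Tree built from: [39, 25, 26, 9, 48, 14, 33, 4]
Tree (level-order array): [39, 25, 48, 9, 26, None, None, 4, 14, None, 33]
Rule: A leaf has 0 children.
Per-node child counts:
  node 39: 2 child(ren)
  node 25: 2 child(ren)
  node 9: 2 child(ren)
  node 4: 0 child(ren)
  node 14: 0 child(ren)
  node 26: 1 child(ren)
  node 33: 0 child(ren)
  node 48: 0 child(ren)
Matching nodes: [4, 14, 33, 48]
Count of leaf nodes: 4


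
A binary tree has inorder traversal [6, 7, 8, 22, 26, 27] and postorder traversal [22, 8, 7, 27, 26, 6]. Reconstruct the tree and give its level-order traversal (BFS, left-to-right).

Inorder:   [6, 7, 8, 22, 26, 27]
Postorder: [22, 8, 7, 27, 26, 6]
Algorithm: postorder visits root last, so walk postorder right-to-left;
each value is the root of the current inorder slice — split it at that
value, recurse on the right subtree first, then the left.
Recursive splits:
  root=6; inorder splits into left=[], right=[7, 8, 22, 26, 27]
  root=26; inorder splits into left=[7, 8, 22], right=[27]
  root=27; inorder splits into left=[], right=[]
  root=7; inorder splits into left=[], right=[8, 22]
  root=8; inorder splits into left=[], right=[22]
  root=22; inorder splits into left=[], right=[]
Reconstructed level-order: [6, 26, 7, 27, 8, 22]
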